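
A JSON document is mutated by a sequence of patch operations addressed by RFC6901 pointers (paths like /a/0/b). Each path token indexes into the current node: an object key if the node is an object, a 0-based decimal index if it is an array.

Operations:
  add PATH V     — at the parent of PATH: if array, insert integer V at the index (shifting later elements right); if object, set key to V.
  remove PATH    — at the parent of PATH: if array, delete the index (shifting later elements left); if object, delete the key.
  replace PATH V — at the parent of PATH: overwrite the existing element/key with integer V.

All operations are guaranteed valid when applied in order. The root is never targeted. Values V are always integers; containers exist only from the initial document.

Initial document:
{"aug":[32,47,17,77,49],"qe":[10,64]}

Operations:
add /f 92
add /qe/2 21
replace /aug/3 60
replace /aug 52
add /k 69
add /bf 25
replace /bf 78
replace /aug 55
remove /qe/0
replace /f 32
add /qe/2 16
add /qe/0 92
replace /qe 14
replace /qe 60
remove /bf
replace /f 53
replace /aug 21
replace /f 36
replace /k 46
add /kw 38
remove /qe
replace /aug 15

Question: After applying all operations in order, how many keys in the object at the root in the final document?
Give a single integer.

Answer: 4

Derivation:
After op 1 (add /f 92): {"aug":[32,47,17,77,49],"f":92,"qe":[10,64]}
After op 2 (add /qe/2 21): {"aug":[32,47,17,77,49],"f":92,"qe":[10,64,21]}
After op 3 (replace /aug/3 60): {"aug":[32,47,17,60,49],"f":92,"qe":[10,64,21]}
After op 4 (replace /aug 52): {"aug":52,"f":92,"qe":[10,64,21]}
After op 5 (add /k 69): {"aug":52,"f":92,"k":69,"qe":[10,64,21]}
After op 6 (add /bf 25): {"aug":52,"bf":25,"f":92,"k":69,"qe":[10,64,21]}
After op 7 (replace /bf 78): {"aug":52,"bf":78,"f":92,"k":69,"qe":[10,64,21]}
After op 8 (replace /aug 55): {"aug":55,"bf":78,"f":92,"k":69,"qe":[10,64,21]}
After op 9 (remove /qe/0): {"aug":55,"bf":78,"f":92,"k":69,"qe":[64,21]}
After op 10 (replace /f 32): {"aug":55,"bf":78,"f":32,"k":69,"qe":[64,21]}
After op 11 (add /qe/2 16): {"aug":55,"bf":78,"f":32,"k":69,"qe":[64,21,16]}
After op 12 (add /qe/0 92): {"aug":55,"bf":78,"f":32,"k":69,"qe":[92,64,21,16]}
After op 13 (replace /qe 14): {"aug":55,"bf":78,"f":32,"k":69,"qe":14}
After op 14 (replace /qe 60): {"aug":55,"bf":78,"f":32,"k":69,"qe":60}
After op 15 (remove /bf): {"aug":55,"f":32,"k":69,"qe":60}
After op 16 (replace /f 53): {"aug":55,"f":53,"k":69,"qe":60}
After op 17 (replace /aug 21): {"aug":21,"f":53,"k":69,"qe":60}
After op 18 (replace /f 36): {"aug":21,"f":36,"k":69,"qe":60}
After op 19 (replace /k 46): {"aug":21,"f":36,"k":46,"qe":60}
After op 20 (add /kw 38): {"aug":21,"f":36,"k":46,"kw":38,"qe":60}
After op 21 (remove /qe): {"aug":21,"f":36,"k":46,"kw":38}
After op 22 (replace /aug 15): {"aug":15,"f":36,"k":46,"kw":38}
Size at the root: 4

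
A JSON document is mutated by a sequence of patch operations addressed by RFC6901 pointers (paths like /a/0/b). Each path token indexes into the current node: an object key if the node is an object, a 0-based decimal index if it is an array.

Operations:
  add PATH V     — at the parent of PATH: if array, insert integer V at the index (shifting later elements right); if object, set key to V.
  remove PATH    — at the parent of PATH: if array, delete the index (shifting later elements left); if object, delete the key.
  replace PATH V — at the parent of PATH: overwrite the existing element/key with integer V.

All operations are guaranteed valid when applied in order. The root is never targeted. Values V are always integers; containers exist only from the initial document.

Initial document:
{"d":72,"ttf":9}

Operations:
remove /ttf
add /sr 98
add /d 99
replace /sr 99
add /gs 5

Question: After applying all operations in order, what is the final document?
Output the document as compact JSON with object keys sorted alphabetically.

After op 1 (remove /ttf): {"d":72}
After op 2 (add /sr 98): {"d":72,"sr":98}
After op 3 (add /d 99): {"d":99,"sr":98}
After op 4 (replace /sr 99): {"d":99,"sr":99}
After op 5 (add /gs 5): {"d":99,"gs":5,"sr":99}

Answer: {"d":99,"gs":5,"sr":99}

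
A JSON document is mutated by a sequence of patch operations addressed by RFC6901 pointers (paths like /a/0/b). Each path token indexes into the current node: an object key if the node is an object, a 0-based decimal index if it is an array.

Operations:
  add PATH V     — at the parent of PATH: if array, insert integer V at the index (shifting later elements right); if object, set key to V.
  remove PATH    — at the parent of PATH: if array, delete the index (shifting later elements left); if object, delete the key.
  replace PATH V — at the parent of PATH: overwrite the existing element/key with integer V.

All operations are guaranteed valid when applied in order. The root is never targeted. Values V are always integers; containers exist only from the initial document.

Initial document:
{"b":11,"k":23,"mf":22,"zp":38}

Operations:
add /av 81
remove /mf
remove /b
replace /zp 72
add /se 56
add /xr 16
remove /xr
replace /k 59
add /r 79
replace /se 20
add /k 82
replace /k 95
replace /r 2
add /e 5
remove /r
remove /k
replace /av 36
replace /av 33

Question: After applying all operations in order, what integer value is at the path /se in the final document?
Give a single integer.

After op 1 (add /av 81): {"av":81,"b":11,"k":23,"mf":22,"zp":38}
After op 2 (remove /mf): {"av":81,"b":11,"k":23,"zp":38}
After op 3 (remove /b): {"av":81,"k":23,"zp":38}
After op 4 (replace /zp 72): {"av":81,"k":23,"zp":72}
After op 5 (add /se 56): {"av":81,"k":23,"se":56,"zp":72}
After op 6 (add /xr 16): {"av":81,"k":23,"se":56,"xr":16,"zp":72}
After op 7 (remove /xr): {"av":81,"k":23,"se":56,"zp":72}
After op 8 (replace /k 59): {"av":81,"k":59,"se":56,"zp":72}
After op 9 (add /r 79): {"av":81,"k":59,"r":79,"se":56,"zp":72}
After op 10 (replace /se 20): {"av":81,"k":59,"r":79,"se":20,"zp":72}
After op 11 (add /k 82): {"av":81,"k":82,"r":79,"se":20,"zp":72}
After op 12 (replace /k 95): {"av":81,"k":95,"r":79,"se":20,"zp":72}
After op 13 (replace /r 2): {"av":81,"k":95,"r":2,"se":20,"zp":72}
After op 14 (add /e 5): {"av":81,"e":5,"k":95,"r":2,"se":20,"zp":72}
After op 15 (remove /r): {"av":81,"e":5,"k":95,"se":20,"zp":72}
After op 16 (remove /k): {"av":81,"e":5,"se":20,"zp":72}
After op 17 (replace /av 36): {"av":36,"e":5,"se":20,"zp":72}
After op 18 (replace /av 33): {"av":33,"e":5,"se":20,"zp":72}
Value at /se: 20

Answer: 20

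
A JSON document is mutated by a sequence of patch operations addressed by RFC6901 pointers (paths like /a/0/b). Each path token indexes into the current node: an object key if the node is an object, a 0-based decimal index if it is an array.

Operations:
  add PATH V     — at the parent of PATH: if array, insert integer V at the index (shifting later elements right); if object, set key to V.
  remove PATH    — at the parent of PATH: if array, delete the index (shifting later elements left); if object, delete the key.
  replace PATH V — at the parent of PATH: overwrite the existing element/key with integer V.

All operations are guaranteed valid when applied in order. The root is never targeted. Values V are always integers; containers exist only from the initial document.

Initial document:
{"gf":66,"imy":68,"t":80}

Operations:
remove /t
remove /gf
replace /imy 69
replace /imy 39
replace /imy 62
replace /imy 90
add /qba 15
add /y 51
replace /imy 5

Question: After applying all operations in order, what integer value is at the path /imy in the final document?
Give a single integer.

Answer: 5

Derivation:
After op 1 (remove /t): {"gf":66,"imy":68}
After op 2 (remove /gf): {"imy":68}
After op 3 (replace /imy 69): {"imy":69}
After op 4 (replace /imy 39): {"imy":39}
After op 5 (replace /imy 62): {"imy":62}
After op 6 (replace /imy 90): {"imy":90}
After op 7 (add /qba 15): {"imy":90,"qba":15}
After op 8 (add /y 51): {"imy":90,"qba":15,"y":51}
After op 9 (replace /imy 5): {"imy":5,"qba":15,"y":51}
Value at /imy: 5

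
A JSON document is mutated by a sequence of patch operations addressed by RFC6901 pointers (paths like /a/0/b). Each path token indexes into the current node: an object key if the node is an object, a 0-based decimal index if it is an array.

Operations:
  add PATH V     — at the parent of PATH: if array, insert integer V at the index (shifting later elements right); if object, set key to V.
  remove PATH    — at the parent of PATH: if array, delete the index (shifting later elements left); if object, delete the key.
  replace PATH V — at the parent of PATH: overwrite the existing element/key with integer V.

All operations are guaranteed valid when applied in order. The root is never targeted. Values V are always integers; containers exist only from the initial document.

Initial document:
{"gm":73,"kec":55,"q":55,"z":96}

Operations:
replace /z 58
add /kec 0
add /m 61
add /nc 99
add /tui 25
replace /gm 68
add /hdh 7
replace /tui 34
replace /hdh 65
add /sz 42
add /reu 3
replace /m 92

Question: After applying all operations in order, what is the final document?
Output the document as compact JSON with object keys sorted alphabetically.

Answer: {"gm":68,"hdh":65,"kec":0,"m":92,"nc":99,"q":55,"reu":3,"sz":42,"tui":34,"z":58}

Derivation:
After op 1 (replace /z 58): {"gm":73,"kec":55,"q":55,"z":58}
After op 2 (add /kec 0): {"gm":73,"kec":0,"q":55,"z":58}
After op 3 (add /m 61): {"gm":73,"kec":0,"m":61,"q":55,"z":58}
After op 4 (add /nc 99): {"gm":73,"kec":0,"m":61,"nc":99,"q":55,"z":58}
After op 5 (add /tui 25): {"gm":73,"kec":0,"m":61,"nc":99,"q":55,"tui":25,"z":58}
After op 6 (replace /gm 68): {"gm":68,"kec":0,"m":61,"nc":99,"q":55,"tui":25,"z":58}
After op 7 (add /hdh 7): {"gm":68,"hdh":7,"kec":0,"m":61,"nc":99,"q":55,"tui":25,"z":58}
After op 8 (replace /tui 34): {"gm":68,"hdh":7,"kec":0,"m":61,"nc":99,"q":55,"tui":34,"z":58}
After op 9 (replace /hdh 65): {"gm":68,"hdh":65,"kec":0,"m":61,"nc":99,"q":55,"tui":34,"z":58}
After op 10 (add /sz 42): {"gm":68,"hdh":65,"kec":0,"m":61,"nc":99,"q":55,"sz":42,"tui":34,"z":58}
After op 11 (add /reu 3): {"gm":68,"hdh":65,"kec":0,"m":61,"nc":99,"q":55,"reu":3,"sz":42,"tui":34,"z":58}
After op 12 (replace /m 92): {"gm":68,"hdh":65,"kec":0,"m":92,"nc":99,"q":55,"reu":3,"sz":42,"tui":34,"z":58}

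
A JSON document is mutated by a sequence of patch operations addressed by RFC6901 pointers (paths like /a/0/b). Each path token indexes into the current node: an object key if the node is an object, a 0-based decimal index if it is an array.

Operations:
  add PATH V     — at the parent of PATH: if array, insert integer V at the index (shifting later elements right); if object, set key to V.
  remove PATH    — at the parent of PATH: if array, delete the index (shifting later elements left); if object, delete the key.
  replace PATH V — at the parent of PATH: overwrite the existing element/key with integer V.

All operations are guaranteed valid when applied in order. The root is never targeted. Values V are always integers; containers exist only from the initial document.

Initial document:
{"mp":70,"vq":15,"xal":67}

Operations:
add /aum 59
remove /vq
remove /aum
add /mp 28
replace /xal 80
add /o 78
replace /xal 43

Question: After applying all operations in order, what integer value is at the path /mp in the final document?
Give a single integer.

Answer: 28

Derivation:
After op 1 (add /aum 59): {"aum":59,"mp":70,"vq":15,"xal":67}
After op 2 (remove /vq): {"aum":59,"mp":70,"xal":67}
After op 3 (remove /aum): {"mp":70,"xal":67}
After op 4 (add /mp 28): {"mp":28,"xal":67}
After op 5 (replace /xal 80): {"mp":28,"xal":80}
After op 6 (add /o 78): {"mp":28,"o":78,"xal":80}
After op 7 (replace /xal 43): {"mp":28,"o":78,"xal":43}
Value at /mp: 28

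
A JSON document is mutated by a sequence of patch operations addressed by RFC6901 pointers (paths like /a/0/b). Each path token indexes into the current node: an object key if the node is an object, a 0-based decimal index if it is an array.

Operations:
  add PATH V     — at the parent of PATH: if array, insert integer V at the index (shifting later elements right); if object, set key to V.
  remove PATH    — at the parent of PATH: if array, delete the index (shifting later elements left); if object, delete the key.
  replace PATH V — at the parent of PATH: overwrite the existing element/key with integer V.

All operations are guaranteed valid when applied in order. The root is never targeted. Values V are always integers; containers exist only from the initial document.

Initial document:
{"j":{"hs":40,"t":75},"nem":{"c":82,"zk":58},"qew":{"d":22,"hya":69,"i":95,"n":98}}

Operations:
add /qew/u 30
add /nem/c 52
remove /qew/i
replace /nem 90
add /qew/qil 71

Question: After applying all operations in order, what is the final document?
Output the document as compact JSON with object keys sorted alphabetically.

After op 1 (add /qew/u 30): {"j":{"hs":40,"t":75},"nem":{"c":82,"zk":58},"qew":{"d":22,"hya":69,"i":95,"n":98,"u":30}}
After op 2 (add /nem/c 52): {"j":{"hs":40,"t":75},"nem":{"c":52,"zk":58},"qew":{"d":22,"hya":69,"i":95,"n":98,"u":30}}
After op 3 (remove /qew/i): {"j":{"hs":40,"t":75},"nem":{"c":52,"zk":58},"qew":{"d":22,"hya":69,"n":98,"u":30}}
After op 4 (replace /nem 90): {"j":{"hs":40,"t":75},"nem":90,"qew":{"d":22,"hya":69,"n":98,"u":30}}
After op 5 (add /qew/qil 71): {"j":{"hs":40,"t":75},"nem":90,"qew":{"d":22,"hya":69,"n":98,"qil":71,"u":30}}

Answer: {"j":{"hs":40,"t":75},"nem":90,"qew":{"d":22,"hya":69,"n":98,"qil":71,"u":30}}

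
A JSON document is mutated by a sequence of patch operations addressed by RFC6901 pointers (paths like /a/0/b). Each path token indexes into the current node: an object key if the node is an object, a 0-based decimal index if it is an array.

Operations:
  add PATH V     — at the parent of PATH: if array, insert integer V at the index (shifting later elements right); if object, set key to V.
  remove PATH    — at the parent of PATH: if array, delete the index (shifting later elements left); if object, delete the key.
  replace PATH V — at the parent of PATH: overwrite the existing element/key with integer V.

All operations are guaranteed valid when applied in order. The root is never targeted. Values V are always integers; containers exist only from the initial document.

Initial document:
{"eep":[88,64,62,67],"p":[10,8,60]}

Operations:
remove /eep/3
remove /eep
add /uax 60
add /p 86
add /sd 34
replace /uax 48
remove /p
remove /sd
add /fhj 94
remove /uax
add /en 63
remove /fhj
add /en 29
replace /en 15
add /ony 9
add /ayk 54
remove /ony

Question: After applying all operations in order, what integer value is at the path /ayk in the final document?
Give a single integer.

Answer: 54

Derivation:
After op 1 (remove /eep/3): {"eep":[88,64,62],"p":[10,8,60]}
After op 2 (remove /eep): {"p":[10,8,60]}
After op 3 (add /uax 60): {"p":[10,8,60],"uax":60}
After op 4 (add /p 86): {"p":86,"uax":60}
After op 5 (add /sd 34): {"p":86,"sd":34,"uax":60}
After op 6 (replace /uax 48): {"p":86,"sd":34,"uax":48}
After op 7 (remove /p): {"sd":34,"uax":48}
After op 8 (remove /sd): {"uax":48}
After op 9 (add /fhj 94): {"fhj":94,"uax":48}
After op 10 (remove /uax): {"fhj":94}
After op 11 (add /en 63): {"en":63,"fhj":94}
After op 12 (remove /fhj): {"en":63}
After op 13 (add /en 29): {"en":29}
After op 14 (replace /en 15): {"en":15}
After op 15 (add /ony 9): {"en":15,"ony":9}
After op 16 (add /ayk 54): {"ayk":54,"en":15,"ony":9}
After op 17 (remove /ony): {"ayk":54,"en":15}
Value at /ayk: 54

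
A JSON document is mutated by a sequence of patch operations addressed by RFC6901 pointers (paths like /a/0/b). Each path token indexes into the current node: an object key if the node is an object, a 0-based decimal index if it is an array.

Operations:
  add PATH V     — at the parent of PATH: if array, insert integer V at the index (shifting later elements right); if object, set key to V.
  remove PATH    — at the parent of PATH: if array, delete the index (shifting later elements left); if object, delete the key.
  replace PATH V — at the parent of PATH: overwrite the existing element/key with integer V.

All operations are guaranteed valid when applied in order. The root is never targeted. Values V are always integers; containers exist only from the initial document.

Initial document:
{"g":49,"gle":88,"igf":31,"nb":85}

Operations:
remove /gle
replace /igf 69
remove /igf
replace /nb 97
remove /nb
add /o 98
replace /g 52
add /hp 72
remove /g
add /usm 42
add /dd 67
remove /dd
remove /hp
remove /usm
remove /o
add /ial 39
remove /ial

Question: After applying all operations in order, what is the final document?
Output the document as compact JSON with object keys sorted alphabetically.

After op 1 (remove /gle): {"g":49,"igf":31,"nb":85}
After op 2 (replace /igf 69): {"g":49,"igf":69,"nb":85}
After op 3 (remove /igf): {"g":49,"nb":85}
After op 4 (replace /nb 97): {"g":49,"nb":97}
After op 5 (remove /nb): {"g":49}
After op 6 (add /o 98): {"g":49,"o":98}
After op 7 (replace /g 52): {"g":52,"o":98}
After op 8 (add /hp 72): {"g":52,"hp":72,"o":98}
After op 9 (remove /g): {"hp":72,"o":98}
After op 10 (add /usm 42): {"hp":72,"o":98,"usm":42}
After op 11 (add /dd 67): {"dd":67,"hp":72,"o":98,"usm":42}
After op 12 (remove /dd): {"hp":72,"o":98,"usm":42}
After op 13 (remove /hp): {"o":98,"usm":42}
After op 14 (remove /usm): {"o":98}
After op 15 (remove /o): {}
After op 16 (add /ial 39): {"ial":39}
After op 17 (remove /ial): {}

Answer: {}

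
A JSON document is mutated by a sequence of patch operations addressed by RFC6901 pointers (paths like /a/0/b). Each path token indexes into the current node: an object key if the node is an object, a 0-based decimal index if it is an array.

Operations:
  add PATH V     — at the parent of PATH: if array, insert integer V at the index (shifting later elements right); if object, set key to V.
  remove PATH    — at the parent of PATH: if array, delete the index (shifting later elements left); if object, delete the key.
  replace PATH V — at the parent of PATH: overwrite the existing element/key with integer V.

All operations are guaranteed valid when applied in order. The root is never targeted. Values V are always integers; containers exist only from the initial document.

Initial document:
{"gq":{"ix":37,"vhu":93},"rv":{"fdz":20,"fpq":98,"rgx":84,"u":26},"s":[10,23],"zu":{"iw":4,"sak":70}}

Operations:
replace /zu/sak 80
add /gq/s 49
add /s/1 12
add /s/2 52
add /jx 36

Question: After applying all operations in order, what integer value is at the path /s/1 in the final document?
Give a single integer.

After op 1 (replace /zu/sak 80): {"gq":{"ix":37,"vhu":93},"rv":{"fdz":20,"fpq":98,"rgx":84,"u":26},"s":[10,23],"zu":{"iw":4,"sak":80}}
After op 2 (add /gq/s 49): {"gq":{"ix":37,"s":49,"vhu":93},"rv":{"fdz":20,"fpq":98,"rgx":84,"u":26},"s":[10,23],"zu":{"iw":4,"sak":80}}
After op 3 (add /s/1 12): {"gq":{"ix":37,"s":49,"vhu":93},"rv":{"fdz":20,"fpq":98,"rgx":84,"u":26},"s":[10,12,23],"zu":{"iw":4,"sak":80}}
After op 4 (add /s/2 52): {"gq":{"ix":37,"s":49,"vhu":93},"rv":{"fdz":20,"fpq":98,"rgx":84,"u":26},"s":[10,12,52,23],"zu":{"iw":4,"sak":80}}
After op 5 (add /jx 36): {"gq":{"ix":37,"s":49,"vhu":93},"jx":36,"rv":{"fdz":20,"fpq":98,"rgx":84,"u":26},"s":[10,12,52,23],"zu":{"iw":4,"sak":80}}
Value at /s/1: 12

Answer: 12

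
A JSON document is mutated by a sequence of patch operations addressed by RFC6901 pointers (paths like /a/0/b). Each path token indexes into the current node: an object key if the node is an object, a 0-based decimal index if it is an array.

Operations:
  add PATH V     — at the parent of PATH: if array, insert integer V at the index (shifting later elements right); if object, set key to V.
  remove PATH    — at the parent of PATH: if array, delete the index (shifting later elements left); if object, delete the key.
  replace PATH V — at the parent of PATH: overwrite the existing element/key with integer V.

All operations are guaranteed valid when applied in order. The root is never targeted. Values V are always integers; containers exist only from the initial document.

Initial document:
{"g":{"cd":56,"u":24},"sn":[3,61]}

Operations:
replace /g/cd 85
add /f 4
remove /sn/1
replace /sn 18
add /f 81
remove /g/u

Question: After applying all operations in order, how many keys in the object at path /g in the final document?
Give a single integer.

Answer: 1

Derivation:
After op 1 (replace /g/cd 85): {"g":{"cd":85,"u":24},"sn":[3,61]}
After op 2 (add /f 4): {"f":4,"g":{"cd":85,"u":24},"sn":[3,61]}
After op 3 (remove /sn/1): {"f":4,"g":{"cd":85,"u":24},"sn":[3]}
After op 4 (replace /sn 18): {"f":4,"g":{"cd":85,"u":24},"sn":18}
After op 5 (add /f 81): {"f":81,"g":{"cd":85,"u":24},"sn":18}
After op 6 (remove /g/u): {"f":81,"g":{"cd":85},"sn":18}
Size at path /g: 1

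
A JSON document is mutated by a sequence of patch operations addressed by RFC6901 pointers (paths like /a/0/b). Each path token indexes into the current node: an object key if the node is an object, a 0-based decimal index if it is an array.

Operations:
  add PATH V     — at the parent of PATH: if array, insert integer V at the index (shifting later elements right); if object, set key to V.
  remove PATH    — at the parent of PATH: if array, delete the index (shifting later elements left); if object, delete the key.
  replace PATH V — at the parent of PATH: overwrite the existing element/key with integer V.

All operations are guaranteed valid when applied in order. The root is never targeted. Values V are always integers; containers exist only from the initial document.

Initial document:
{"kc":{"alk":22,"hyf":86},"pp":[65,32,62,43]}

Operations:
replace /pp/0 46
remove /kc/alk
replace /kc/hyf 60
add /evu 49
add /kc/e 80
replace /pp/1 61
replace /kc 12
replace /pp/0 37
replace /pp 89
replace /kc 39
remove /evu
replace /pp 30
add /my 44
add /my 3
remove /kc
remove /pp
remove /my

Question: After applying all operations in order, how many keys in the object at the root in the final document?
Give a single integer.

Answer: 0

Derivation:
After op 1 (replace /pp/0 46): {"kc":{"alk":22,"hyf":86},"pp":[46,32,62,43]}
After op 2 (remove /kc/alk): {"kc":{"hyf":86},"pp":[46,32,62,43]}
After op 3 (replace /kc/hyf 60): {"kc":{"hyf":60},"pp":[46,32,62,43]}
After op 4 (add /evu 49): {"evu":49,"kc":{"hyf":60},"pp":[46,32,62,43]}
After op 5 (add /kc/e 80): {"evu":49,"kc":{"e":80,"hyf":60},"pp":[46,32,62,43]}
After op 6 (replace /pp/1 61): {"evu":49,"kc":{"e":80,"hyf":60},"pp":[46,61,62,43]}
After op 7 (replace /kc 12): {"evu":49,"kc":12,"pp":[46,61,62,43]}
After op 8 (replace /pp/0 37): {"evu":49,"kc":12,"pp":[37,61,62,43]}
After op 9 (replace /pp 89): {"evu":49,"kc":12,"pp":89}
After op 10 (replace /kc 39): {"evu":49,"kc":39,"pp":89}
After op 11 (remove /evu): {"kc":39,"pp":89}
After op 12 (replace /pp 30): {"kc":39,"pp":30}
After op 13 (add /my 44): {"kc":39,"my":44,"pp":30}
After op 14 (add /my 3): {"kc":39,"my":3,"pp":30}
After op 15 (remove /kc): {"my":3,"pp":30}
After op 16 (remove /pp): {"my":3}
After op 17 (remove /my): {}
Size at the root: 0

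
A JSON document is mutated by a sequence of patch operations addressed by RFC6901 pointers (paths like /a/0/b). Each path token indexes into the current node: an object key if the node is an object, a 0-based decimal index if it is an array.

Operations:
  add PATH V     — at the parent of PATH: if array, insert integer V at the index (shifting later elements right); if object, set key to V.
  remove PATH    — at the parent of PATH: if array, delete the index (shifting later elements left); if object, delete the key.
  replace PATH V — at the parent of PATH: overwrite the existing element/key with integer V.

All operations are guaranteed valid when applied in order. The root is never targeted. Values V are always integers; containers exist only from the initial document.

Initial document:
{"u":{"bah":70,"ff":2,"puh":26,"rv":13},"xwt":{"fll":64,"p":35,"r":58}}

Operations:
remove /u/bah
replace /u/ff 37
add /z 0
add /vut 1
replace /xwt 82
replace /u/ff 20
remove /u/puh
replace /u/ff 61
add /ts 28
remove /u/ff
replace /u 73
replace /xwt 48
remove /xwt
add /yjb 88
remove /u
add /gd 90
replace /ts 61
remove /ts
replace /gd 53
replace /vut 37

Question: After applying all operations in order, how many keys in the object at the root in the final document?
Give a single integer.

Answer: 4

Derivation:
After op 1 (remove /u/bah): {"u":{"ff":2,"puh":26,"rv":13},"xwt":{"fll":64,"p":35,"r":58}}
After op 2 (replace /u/ff 37): {"u":{"ff":37,"puh":26,"rv":13},"xwt":{"fll":64,"p":35,"r":58}}
After op 3 (add /z 0): {"u":{"ff":37,"puh":26,"rv":13},"xwt":{"fll":64,"p":35,"r":58},"z":0}
After op 4 (add /vut 1): {"u":{"ff":37,"puh":26,"rv":13},"vut":1,"xwt":{"fll":64,"p":35,"r":58},"z":0}
After op 5 (replace /xwt 82): {"u":{"ff":37,"puh":26,"rv":13},"vut":1,"xwt":82,"z":0}
After op 6 (replace /u/ff 20): {"u":{"ff":20,"puh":26,"rv":13},"vut":1,"xwt":82,"z":0}
After op 7 (remove /u/puh): {"u":{"ff":20,"rv":13},"vut":1,"xwt":82,"z":0}
After op 8 (replace /u/ff 61): {"u":{"ff":61,"rv":13},"vut":1,"xwt":82,"z":0}
After op 9 (add /ts 28): {"ts":28,"u":{"ff":61,"rv":13},"vut":1,"xwt":82,"z":0}
After op 10 (remove /u/ff): {"ts":28,"u":{"rv":13},"vut":1,"xwt":82,"z":0}
After op 11 (replace /u 73): {"ts":28,"u":73,"vut":1,"xwt":82,"z":0}
After op 12 (replace /xwt 48): {"ts":28,"u":73,"vut":1,"xwt":48,"z":0}
After op 13 (remove /xwt): {"ts":28,"u":73,"vut":1,"z":0}
After op 14 (add /yjb 88): {"ts":28,"u":73,"vut":1,"yjb":88,"z":0}
After op 15 (remove /u): {"ts":28,"vut":1,"yjb":88,"z":0}
After op 16 (add /gd 90): {"gd":90,"ts":28,"vut":1,"yjb":88,"z":0}
After op 17 (replace /ts 61): {"gd":90,"ts":61,"vut":1,"yjb":88,"z":0}
After op 18 (remove /ts): {"gd":90,"vut":1,"yjb":88,"z":0}
After op 19 (replace /gd 53): {"gd":53,"vut":1,"yjb":88,"z":0}
After op 20 (replace /vut 37): {"gd":53,"vut":37,"yjb":88,"z":0}
Size at the root: 4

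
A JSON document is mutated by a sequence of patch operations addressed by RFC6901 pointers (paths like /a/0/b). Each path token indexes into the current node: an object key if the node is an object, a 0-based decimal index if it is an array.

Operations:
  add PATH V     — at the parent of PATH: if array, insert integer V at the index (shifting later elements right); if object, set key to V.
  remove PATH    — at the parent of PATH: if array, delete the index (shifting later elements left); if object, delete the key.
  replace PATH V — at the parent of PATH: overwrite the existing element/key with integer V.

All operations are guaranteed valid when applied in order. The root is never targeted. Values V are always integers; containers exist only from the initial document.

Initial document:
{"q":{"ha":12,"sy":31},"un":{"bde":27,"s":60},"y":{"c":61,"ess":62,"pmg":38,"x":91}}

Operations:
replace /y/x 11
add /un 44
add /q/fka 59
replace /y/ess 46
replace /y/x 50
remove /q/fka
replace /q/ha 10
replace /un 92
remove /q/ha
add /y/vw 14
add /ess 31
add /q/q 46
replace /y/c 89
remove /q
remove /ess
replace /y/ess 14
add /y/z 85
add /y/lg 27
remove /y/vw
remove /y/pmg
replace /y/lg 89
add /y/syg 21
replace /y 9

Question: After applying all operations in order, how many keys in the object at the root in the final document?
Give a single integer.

Answer: 2

Derivation:
After op 1 (replace /y/x 11): {"q":{"ha":12,"sy":31},"un":{"bde":27,"s":60},"y":{"c":61,"ess":62,"pmg":38,"x":11}}
After op 2 (add /un 44): {"q":{"ha":12,"sy":31},"un":44,"y":{"c":61,"ess":62,"pmg":38,"x":11}}
After op 3 (add /q/fka 59): {"q":{"fka":59,"ha":12,"sy":31},"un":44,"y":{"c":61,"ess":62,"pmg":38,"x":11}}
After op 4 (replace /y/ess 46): {"q":{"fka":59,"ha":12,"sy":31},"un":44,"y":{"c":61,"ess":46,"pmg":38,"x":11}}
After op 5 (replace /y/x 50): {"q":{"fka":59,"ha":12,"sy":31},"un":44,"y":{"c":61,"ess":46,"pmg":38,"x":50}}
After op 6 (remove /q/fka): {"q":{"ha":12,"sy":31},"un":44,"y":{"c":61,"ess":46,"pmg":38,"x":50}}
After op 7 (replace /q/ha 10): {"q":{"ha":10,"sy":31},"un":44,"y":{"c":61,"ess":46,"pmg":38,"x":50}}
After op 8 (replace /un 92): {"q":{"ha":10,"sy":31},"un":92,"y":{"c":61,"ess":46,"pmg":38,"x":50}}
After op 9 (remove /q/ha): {"q":{"sy":31},"un":92,"y":{"c":61,"ess":46,"pmg":38,"x":50}}
After op 10 (add /y/vw 14): {"q":{"sy":31},"un":92,"y":{"c":61,"ess":46,"pmg":38,"vw":14,"x":50}}
After op 11 (add /ess 31): {"ess":31,"q":{"sy":31},"un":92,"y":{"c":61,"ess":46,"pmg":38,"vw":14,"x":50}}
After op 12 (add /q/q 46): {"ess":31,"q":{"q":46,"sy":31},"un":92,"y":{"c":61,"ess":46,"pmg":38,"vw":14,"x":50}}
After op 13 (replace /y/c 89): {"ess":31,"q":{"q":46,"sy":31},"un":92,"y":{"c":89,"ess":46,"pmg":38,"vw":14,"x":50}}
After op 14 (remove /q): {"ess":31,"un":92,"y":{"c":89,"ess":46,"pmg":38,"vw":14,"x":50}}
After op 15 (remove /ess): {"un":92,"y":{"c":89,"ess":46,"pmg":38,"vw":14,"x":50}}
After op 16 (replace /y/ess 14): {"un":92,"y":{"c":89,"ess":14,"pmg":38,"vw":14,"x":50}}
After op 17 (add /y/z 85): {"un":92,"y":{"c":89,"ess":14,"pmg":38,"vw":14,"x":50,"z":85}}
After op 18 (add /y/lg 27): {"un":92,"y":{"c":89,"ess":14,"lg":27,"pmg":38,"vw":14,"x":50,"z":85}}
After op 19 (remove /y/vw): {"un":92,"y":{"c":89,"ess":14,"lg":27,"pmg":38,"x":50,"z":85}}
After op 20 (remove /y/pmg): {"un":92,"y":{"c":89,"ess":14,"lg":27,"x":50,"z":85}}
After op 21 (replace /y/lg 89): {"un":92,"y":{"c":89,"ess":14,"lg":89,"x":50,"z":85}}
After op 22 (add /y/syg 21): {"un":92,"y":{"c":89,"ess":14,"lg":89,"syg":21,"x":50,"z":85}}
After op 23 (replace /y 9): {"un":92,"y":9}
Size at the root: 2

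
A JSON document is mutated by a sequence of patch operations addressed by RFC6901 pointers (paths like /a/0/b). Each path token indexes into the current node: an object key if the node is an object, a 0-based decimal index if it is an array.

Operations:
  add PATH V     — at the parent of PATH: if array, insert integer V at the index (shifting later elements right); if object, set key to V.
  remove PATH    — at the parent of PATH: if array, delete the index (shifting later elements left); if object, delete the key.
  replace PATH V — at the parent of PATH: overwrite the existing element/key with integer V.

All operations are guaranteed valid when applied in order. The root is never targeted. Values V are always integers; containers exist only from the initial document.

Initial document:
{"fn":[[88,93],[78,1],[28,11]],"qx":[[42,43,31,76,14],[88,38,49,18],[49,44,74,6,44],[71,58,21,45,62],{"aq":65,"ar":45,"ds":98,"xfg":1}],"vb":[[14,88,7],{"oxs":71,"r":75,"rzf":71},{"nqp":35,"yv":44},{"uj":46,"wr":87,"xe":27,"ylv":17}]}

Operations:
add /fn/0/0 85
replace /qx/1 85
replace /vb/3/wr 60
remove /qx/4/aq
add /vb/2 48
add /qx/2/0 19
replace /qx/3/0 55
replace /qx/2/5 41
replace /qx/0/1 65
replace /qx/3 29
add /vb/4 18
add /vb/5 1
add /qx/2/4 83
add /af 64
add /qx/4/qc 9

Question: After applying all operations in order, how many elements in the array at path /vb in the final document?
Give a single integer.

After op 1 (add /fn/0/0 85): {"fn":[[85,88,93],[78,1],[28,11]],"qx":[[42,43,31,76,14],[88,38,49,18],[49,44,74,6,44],[71,58,21,45,62],{"aq":65,"ar":45,"ds":98,"xfg":1}],"vb":[[14,88,7],{"oxs":71,"r":75,"rzf":71},{"nqp":35,"yv":44},{"uj":46,"wr":87,"xe":27,"ylv":17}]}
After op 2 (replace /qx/1 85): {"fn":[[85,88,93],[78,1],[28,11]],"qx":[[42,43,31,76,14],85,[49,44,74,6,44],[71,58,21,45,62],{"aq":65,"ar":45,"ds":98,"xfg":1}],"vb":[[14,88,7],{"oxs":71,"r":75,"rzf":71},{"nqp":35,"yv":44},{"uj":46,"wr":87,"xe":27,"ylv":17}]}
After op 3 (replace /vb/3/wr 60): {"fn":[[85,88,93],[78,1],[28,11]],"qx":[[42,43,31,76,14],85,[49,44,74,6,44],[71,58,21,45,62],{"aq":65,"ar":45,"ds":98,"xfg":1}],"vb":[[14,88,7],{"oxs":71,"r":75,"rzf":71},{"nqp":35,"yv":44},{"uj":46,"wr":60,"xe":27,"ylv":17}]}
After op 4 (remove /qx/4/aq): {"fn":[[85,88,93],[78,1],[28,11]],"qx":[[42,43,31,76,14],85,[49,44,74,6,44],[71,58,21,45,62],{"ar":45,"ds":98,"xfg":1}],"vb":[[14,88,7],{"oxs":71,"r":75,"rzf":71},{"nqp":35,"yv":44},{"uj":46,"wr":60,"xe":27,"ylv":17}]}
After op 5 (add /vb/2 48): {"fn":[[85,88,93],[78,1],[28,11]],"qx":[[42,43,31,76,14],85,[49,44,74,6,44],[71,58,21,45,62],{"ar":45,"ds":98,"xfg":1}],"vb":[[14,88,7],{"oxs":71,"r":75,"rzf":71},48,{"nqp":35,"yv":44},{"uj":46,"wr":60,"xe":27,"ylv":17}]}
After op 6 (add /qx/2/0 19): {"fn":[[85,88,93],[78,1],[28,11]],"qx":[[42,43,31,76,14],85,[19,49,44,74,6,44],[71,58,21,45,62],{"ar":45,"ds":98,"xfg":1}],"vb":[[14,88,7],{"oxs":71,"r":75,"rzf":71},48,{"nqp":35,"yv":44},{"uj":46,"wr":60,"xe":27,"ylv":17}]}
After op 7 (replace /qx/3/0 55): {"fn":[[85,88,93],[78,1],[28,11]],"qx":[[42,43,31,76,14],85,[19,49,44,74,6,44],[55,58,21,45,62],{"ar":45,"ds":98,"xfg":1}],"vb":[[14,88,7],{"oxs":71,"r":75,"rzf":71},48,{"nqp":35,"yv":44},{"uj":46,"wr":60,"xe":27,"ylv":17}]}
After op 8 (replace /qx/2/5 41): {"fn":[[85,88,93],[78,1],[28,11]],"qx":[[42,43,31,76,14],85,[19,49,44,74,6,41],[55,58,21,45,62],{"ar":45,"ds":98,"xfg":1}],"vb":[[14,88,7],{"oxs":71,"r":75,"rzf":71},48,{"nqp":35,"yv":44},{"uj":46,"wr":60,"xe":27,"ylv":17}]}
After op 9 (replace /qx/0/1 65): {"fn":[[85,88,93],[78,1],[28,11]],"qx":[[42,65,31,76,14],85,[19,49,44,74,6,41],[55,58,21,45,62],{"ar":45,"ds":98,"xfg":1}],"vb":[[14,88,7],{"oxs":71,"r":75,"rzf":71},48,{"nqp":35,"yv":44},{"uj":46,"wr":60,"xe":27,"ylv":17}]}
After op 10 (replace /qx/3 29): {"fn":[[85,88,93],[78,1],[28,11]],"qx":[[42,65,31,76,14],85,[19,49,44,74,6,41],29,{"ar":45,"ds":98,"xfg":1}],"vb":[[14,88,7],{"oxs":71,"r":75,"rzf":71},48,{"nqp":35,"yv":44},{"uj":46,"wr":60,"xe":27,"ylv":17}]}
After op 11 (add /vb/4 18): {"fn":[[85,88,93],[78,1],[28,11]],"qx":[[42,65,31,76,14],85,[19,49,44,74,6,41],29,{"ar":45,"ds":98,"xfg":1}],"vb":[[14,88,7],{"oxs":71,"r":75,"rzf":71},48,{"nqp":35,"yv":44},18,{"uj":46,"wr":60,"xe":27,"ylv":17}]}
After op 12 (add /vb/5 1): {"fn":[[85,88,93],[78,1],[28,11]],"qx":[[42,65,31,76,14],85,[19,49,44,74,6,41],29,{"ar":45,"ds":98,"xfg":1}],"vb":[[14,88,7],{"oxs":71,"r":75,"rzf":71},48,{"nqp":35,"yv":44},18,1,{"uj":46,"wr":60,"xe":27,"ylv":17}]}
After op 13 (add /qx/2/4 83): {"fn":[[85,88,93],[78,1],[28,11]],"qx":[[42,65,31,76,14],85,[19,49,44,74,83,6,41],29,{"ar":45,"ds":98,"xfg":1}],"vb":[[14,88,7],{"oxs":71,"r":75,"rzf":71},48,{"nqp":35,"yv":44},18,1,{"uj":46,"wr":60,"xe":27,"ylv":17}]}
After op 14 (add /af 64): {"af":64,"fn":[[85,88,93],[78,1],[28,11]],"qx":[[42,65,31,76,14],85,[19,49,44,74,83,6,41],29,{"ar":45,"ds":98,"xfg":1}],"vb":[[14,88,7],{"oxs":71,"r":75,"rzf":71},48,{"nqp":35,"yv":44},18,1,{"uj":46,"wr":60,"xe":27,"ylv":17}]}
After op 15 (add /qx/4/qc 9): {"af":64,"fn":[[85,88,93],[78,1],[28,11]],"qx":[[42,65,31,76,14],85,[19,49,44,74,83,6,41],29,{"ar":45,"ds":98,"qc":9,"xfg":1}],"vb":[[14,88,7],{"oxs":71,"r":75,"rzf":71},48,{"nqp":35,"yv":44},18,1,{"uj":46,"wr":60,"xe":27,"ylv":17}]}
Size at path /vb: 7

Answer: 7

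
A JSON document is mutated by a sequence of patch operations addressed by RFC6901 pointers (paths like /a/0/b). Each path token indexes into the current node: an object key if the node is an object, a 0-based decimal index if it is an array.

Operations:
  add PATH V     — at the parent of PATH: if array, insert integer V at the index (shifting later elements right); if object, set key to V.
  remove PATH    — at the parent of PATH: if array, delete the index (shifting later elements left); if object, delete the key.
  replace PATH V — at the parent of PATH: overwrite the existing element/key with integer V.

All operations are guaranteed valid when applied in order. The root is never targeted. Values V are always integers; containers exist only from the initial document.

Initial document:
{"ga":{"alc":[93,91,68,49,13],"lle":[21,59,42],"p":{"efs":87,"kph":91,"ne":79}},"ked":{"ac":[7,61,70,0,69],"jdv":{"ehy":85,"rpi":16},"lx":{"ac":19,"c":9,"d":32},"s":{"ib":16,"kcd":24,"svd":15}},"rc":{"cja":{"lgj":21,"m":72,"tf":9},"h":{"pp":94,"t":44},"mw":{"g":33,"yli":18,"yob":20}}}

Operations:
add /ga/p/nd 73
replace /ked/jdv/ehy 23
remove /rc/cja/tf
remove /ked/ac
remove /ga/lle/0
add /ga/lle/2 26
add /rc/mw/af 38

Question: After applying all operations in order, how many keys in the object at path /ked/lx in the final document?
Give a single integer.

Answer: 3

Derivation:
After op 1 (add /ga/p/nd 73): {"ga":{"alc":[93,91,68,49,13],"lle":[21,59,42],"p":{"efs":87,"kph":91,"nd":73,"ne":79}},"ked":{"ac":[7,61,70,0,69],"jdv":{"ehy":85,"rpi":16},"lx":{"ac":19,"c":9,"d":32},"s":{"ib":16,"kcd":24,"svd":15}},"rc":{"cja":{"lgj":21,"m":72,"tf":9},"h":{"pp":94,"t":44},"mw":{"g":33,"yli":18,"yob":20}}}
After op 2 (replace /ked/jdv/ehy 23): {"ga":{"alc":[93,91,68,49,13],"lle":[21,59,42],"p":{"efs":87,"kph":91,"nd":73,"ne":79}},"ked":{"ac":[7,61,70,0,69],"jdv":{"ehy":23,"rpi":16},"lx":{"ac":19,"c":9,"d":32},"s":{"ib":16,"kcd":24,"svd":15}},"rc":{"cja":{"lgj":21,"m":72,"tf":9},"h":{"pp":94,"t":44},"mw":{"g":33,"yli":18,"yob":20}}}
After op 3 (remove /rc/cja/tf): {"ga":{"alc":[93,91,68,49,13],"lle":[21,59,42],"p":{"efs":87,"kph":91,"nd":73,"ne":79}},"ked":{"ac":[7,61,70,0,69],"jdv":{"ehy":23,"rpi":16},"lx":{"ac":19,"c":9,"d":32},"s":{"ib":16,"kcd":24,"svd":15}},"rc":{"cja":{"lgj":21,"m":72},"h":{"pp":94,"t":44},"mw":{"g":33,"yli":18,"yob":20}}}
After op 4 (remove /ked/ac): {"ga":{"alc":[93,91,68,49,13],"lle":[21,59,42],"p":{"efs":87,"kph":91,"nd":73,"ne":79}},"ked":{"jdv":{"ehy":23,"rpi":16},"lx":{"ac":19,"c":9,"d":32},"s":{"ib":16,"kcd":24,"svd":15}},"rc":{"cja":{"lgj":21,"m":72},"h":{"pp":94,"t":44},"mw":{"g":33,"yli":18,"yob":20}}}
After op 5 (remove /ga/lle/0): {"ga":{"alc":[93,91,68,49,13],"lle":[59,42],"p":{"efs":87,"kph":91,"nd":73,"ne":79}},"ked":{"jdv":{"ehy":23,"rpi":16},"lx":{"ac":19,"c":9,"d":32},"s":{"ib":16,"kcd":24,"svd":15}},"rc":{"cja":{"lgj":21,"m":72},"h":{"pp":94,"t":44},"mw":{"g":33,"yli":18,"yob":20}}}
After op 6 (add /ga/lle/2 26): {"ga":{"alc":[93,91,68,49,13],"lle":[59,42,26],"p":{"efs":87,"kph":91,"nd":73,"ne":79}},"ked":{"jdv":{"ehy":23,"rpi":16},"lx":{"ac":19,"c":9,"d":32},"s":{"ib":16,"kcd":24,"svd":15}},"rc":{"cja":{"lgj":21,"m":72},"h":{"pp":94,"t":44},"mw":{"g":33,"yli":18,"yob":20}}}
After op 7 (add /rc/mw/af 38): {"ga":{"alc":[93,91,68,49,13],"lle":[59,42,26],"p":{"efs":87,"kph":91,"nd":73,"ne":79}},"ked":{"jdv":{"ehy":23,"rpi":16},"lx":{"ac":19,"c":9,"d":32},"s":{"ib":16,"kcd":24,"svd":15}},"rc":{"cja":{"lgj":21,"m":72},"h":{"pp":94,"t":44},"mw":{"af":38,"g":33,"yli":18,"yob":20}}}
Size at path /ked/lx: 3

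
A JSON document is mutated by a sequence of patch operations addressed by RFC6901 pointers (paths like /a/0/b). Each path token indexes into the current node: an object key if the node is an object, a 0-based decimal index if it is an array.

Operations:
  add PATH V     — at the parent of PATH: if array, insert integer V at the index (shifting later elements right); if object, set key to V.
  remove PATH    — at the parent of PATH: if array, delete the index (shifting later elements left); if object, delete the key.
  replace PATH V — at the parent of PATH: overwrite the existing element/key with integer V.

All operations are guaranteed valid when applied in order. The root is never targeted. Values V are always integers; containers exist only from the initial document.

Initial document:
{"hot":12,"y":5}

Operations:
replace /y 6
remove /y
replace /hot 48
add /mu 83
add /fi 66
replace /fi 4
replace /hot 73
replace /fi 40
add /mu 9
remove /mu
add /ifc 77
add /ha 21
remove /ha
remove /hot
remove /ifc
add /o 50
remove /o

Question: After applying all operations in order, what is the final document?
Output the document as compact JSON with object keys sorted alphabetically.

Answer: {"fi":40}

Derivation:
After op 1 (replace /y 6): {"hot":12,"y":6}
After op 2 (remove /y): {"hot":12}
After op 3 (replace /hot 48): {"hot":48}
After op 4 (add /mu 83): {"hot":48,"mu":83}
After op 5 (add /fi 66): {"fi":66,"hot":48,"mu":83}
After op 6 (replace /fi 4): {"fi":4,"hot":48,"mu":83}
After op 7 (replace /hot 73): {"fi":4,"hot":73,"mu":83}
After op 8 (replace /fi 40): {"fi":40,"hot":73,"mu":83}
After op 9 (add /mu 9): {"fi":40,"hot":73,"mu":9}
After op 10 (remove /mu): {"fi":40,"hot":73}
After op 11 (add /ifc 77): {"fi":40,"hot":73,"ifc":77}
After op 12 (add /ha 21): {"fi":40,"ha":21,"hot":73,"ifc":77}
After op 13 (remove /ha): {"fi":40,"hot":73,"ifc":77}
After op 14 (remove /hot): {"fi":40,"ifc":77}
After op 15 (remove /ifc): {"fi":40}
After op 16 (add /o 50): {"fi":40,"o":50}
After op 17 (remove /o): {"fi":40}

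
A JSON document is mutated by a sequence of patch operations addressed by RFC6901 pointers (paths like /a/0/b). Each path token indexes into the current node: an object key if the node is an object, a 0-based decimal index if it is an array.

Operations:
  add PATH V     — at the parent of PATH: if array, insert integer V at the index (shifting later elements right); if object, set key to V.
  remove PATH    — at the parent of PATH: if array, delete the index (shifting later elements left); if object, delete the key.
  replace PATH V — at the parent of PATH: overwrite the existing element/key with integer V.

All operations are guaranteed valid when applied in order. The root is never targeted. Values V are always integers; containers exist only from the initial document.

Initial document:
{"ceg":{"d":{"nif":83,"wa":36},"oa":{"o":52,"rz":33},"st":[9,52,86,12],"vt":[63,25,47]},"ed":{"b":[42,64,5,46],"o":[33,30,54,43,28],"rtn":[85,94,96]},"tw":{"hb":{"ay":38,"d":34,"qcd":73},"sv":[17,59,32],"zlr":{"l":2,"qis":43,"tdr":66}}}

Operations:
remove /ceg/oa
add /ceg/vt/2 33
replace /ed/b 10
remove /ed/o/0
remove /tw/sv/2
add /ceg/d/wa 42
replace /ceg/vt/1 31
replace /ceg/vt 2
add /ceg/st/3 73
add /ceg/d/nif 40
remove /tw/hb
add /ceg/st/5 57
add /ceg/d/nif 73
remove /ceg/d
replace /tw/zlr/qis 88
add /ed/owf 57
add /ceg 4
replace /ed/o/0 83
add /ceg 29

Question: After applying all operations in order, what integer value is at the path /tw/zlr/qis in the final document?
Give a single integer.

Answer: 88

Derivation:
After op 1 (remove /ceg/oa): {"ceg":{"d":{"nif":83,"wa":36},"st":[9,52,86,12],"vt":[63,25,47]},"ed":{"b":[42,64,5,46],"o":[33,30,54,43,28],"rtn":[85,94,96]},"tw":{"hb":{"ay":38,"d":34,"qcd":73},"sv":[17,59,32],"zlr":{"l":2,"qis":43,"tdr":66}}}
After op 2 (add /ceg/vt/2 33): {"ceg":{"d":{"nif":83,"wa":36},"st":[9,52,86,12],"vt":[63,25,33,47]},"ed":{"b":[42,64,5,46],"o":[33,30,54,43,28],"rtn":[85,94,96]},"tw":{"hb":{"ay":38,"d":34,"qcd":73},"sv":[17,59,32],"zlr":{"l":2,"qis":43,"tdr":66}}}
After op 3 (replace /ed/b 10): {"ceg":{"d":{"nif":83,"wa":36},"st":[9,52,86,12],"vt":[63,25,33,47]},"ed":{"b":10,"o":[33,30,54,43,28],"rtn":[85,94,96]},"tw":{"hb":{"ay":38,"d":34,"qcd":73},"sv":[17,59,32],"zlr":{"l":2,"qis":43,"tdr":66}}}
After op 4 (remove /ed/o/0): {"ceg":{"d":{"nif":83,"wa":36},"st":[9,52,86,12],"vt":[63,25,33,47]},"ed":{"b":10,"o":[30,54,43,28],"rtn":[85,94,96]},"tw":{"hb":{"ay":38,"d":34,"qcd":73},"sv":[17,59,32],"zlr":{"l":2,"qis":43,"tdr":66}}}
After op 5 (remove /tw/sv/2): {"ceg":{"d":{"nif":83,"wa":36},"st":[9,52,86,12],"vt":[63,25,33,47]},"ed":{"b":10,"o":[30,54,43,28],"rtn":[85,94,96]},"tw":{"hb":{"ay":38,"d":34,"qcd":73},"sv":[17,59],"zlr":{"l":2,"qis":43,"tdr":66}}}
After op 6 (add /ceg/d/wa 42): {"ceg":{"d":{"nif":83,"wa":42},"st":[9,52,86,12],"vt":[63,25,33,47]},"ed":{"b":10,"o":[30,54,43,28],"rtn":[85,94,96]},"tw":{"hb":{"ay":38,"d":34,"qcd":73},"sv":[17,59],"zlr":{"l":2,"qis":43,"tdr":66}}}
After op 7 (replace /ceg/vt/1 31): {"ceg":{"d":{"nif":83,"wa":42},"st":[9,52,86,12],"vt":[63,31,33,47]},"ed":{"b":10,"o":[30,54,43,28],"rtn":[85,94,96]},"tw":{"hb":{"ay":38,"d":34,"qcd":73},"sv":[17,59],"zlr":{"l":2,"qis":43,"tdr":66}}}
After op 8 (replace /ceg/vt 2): {"ceg":{"d":{"nif":83,"wa":42},"st":[9,52,86,12],"vt":2},"ed":{"b":10,"o":[30,54,43,28],"rtn":[85,94,96]},"tw":{"hb":{"ay":38,"d":34,"qcd":73},"sv":[17,59],"zlr":{"l":2,"qis":43,"tdr":66}}}
After op 9 (add /ceg/st/3 73): {"ceg":{"d":{"nif":83,"wa":42},"st":[9,52,86,73,12],"vt":2},"ed":{"b":10,"o":[30,54,43,28],"rtn":[85,94,96]},"tw":{"hb":{"ay":38,"d":34,"qcd":73},"sv":[17,59],"zlr":{"l":2,"qis":43,"tdr":66}}}
After op 10 (add /ceg/d/nif 40): {"ceg":{"d":{"nif":40,"wa":42},"st":[9,52,86,73,12],"vt":2},"ed":{"b":10,"o":[30,54,43,28],"rtn":[85,94,96]},"tw":{"hb":{"ay":38,"d":34,"qcd":73},"sv":[17,59],"zlr":{"l":2,"qis":43,"tdr":66}}}
After op 11 (remove /tw/hb): {"ceg":{"d":{"nif":40,"wa":42},"st":[9,52,86,73,12],"vt":2},"ed":{"b":10,"o":[30,54,43,28],"rtn":[85,94,96]},"tw":{"sv":[17,59],"zlr":{"l":2,"qis":43,"tdr":66}}}
After op 12 (add /ceg/st/5 57): {"ceg":{"d":{"nif":40,"wa":42},"st":[9,52,86,73,12,57],"vt":2},"ed":{"b":10,"o":[30,54,43,28],"rtn":[85,94,96]},"tw":{"sv":[17,59],"zlr":{"l":2,"qis":43,"tdr":66}}}
After op 13 (add /ceg/d/nif 73): {"ceg":{"d":{"nif":73,"wa":42},"st":[9,52,86,73,12,57],"vt":2},"ed":{"b":10,"o":[30,54,43,28],"rtn":[85,94,96]},"tw":{"sv":[17,59],"zlr":{"l":2,"qis":43,"tdr":66}}}
After op 14 (remove /ceg/d): {"ceg":{"st":[9,52,86,73,12,57],"vt":2},"ed":{"b":10,"o":[30,54,43,28],"rtn":[85,94,96]},"tw":{"sv":[17,59],"zlr":{"l":2,"qis":43,"tdr":66}}}
After op 15 (replace /tw/zlr/qis 88): {"ceg":{"st":[9,52,86,73,12,57],"vt":2},"ed":{"b":10,"o":[30,54,43,28],"rtn":[85,94,96]},"tw":{"sv":[17,59],"zlr":{"l":2,"qis":88,"tdr":66}}}
After op 16 (add /ed/owf 57): {"ceg":{"st":[9,52,86,73,12,57],"vt":2},"ed":{"b":10,"o":[30,54,43,28],"owf":57,"rtn":[85,94,96]},"tw":{"sv":[17,59],"zlr":{"l":2,"qis":88,"tdr":66}}}
After op 17 (add /ceg 4): {"ceg":4,"ed":{"b":10,"o":[30,54,43,28],"owf":57,"rtn":[85,94,96]},"tw":{"sv":[17,59],"zlr":{"l":2,"qis":88,"tdr":66}}}
After op 18 (replace /ed/o/0 83): {"ceg":4,"ed":{"b":10,"o":[83,54,43,28],"owf":57,"rtn":[85,94,96]},"tw":{"sv":[17,59],"zlr":{"l":2,"qis":88,"tdr":66}}}
After op 19 (add /ceg 29): {"ceg":29,"ed":{"b":10,"o":[83,54,43,28],"owf":57,"rtn":[85,94,96]},"tw":{"sv":[17,59],"zlr":{"l":2,"qis":88,"tdr":66}}}
Value at /tw/zlr/qis: 88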